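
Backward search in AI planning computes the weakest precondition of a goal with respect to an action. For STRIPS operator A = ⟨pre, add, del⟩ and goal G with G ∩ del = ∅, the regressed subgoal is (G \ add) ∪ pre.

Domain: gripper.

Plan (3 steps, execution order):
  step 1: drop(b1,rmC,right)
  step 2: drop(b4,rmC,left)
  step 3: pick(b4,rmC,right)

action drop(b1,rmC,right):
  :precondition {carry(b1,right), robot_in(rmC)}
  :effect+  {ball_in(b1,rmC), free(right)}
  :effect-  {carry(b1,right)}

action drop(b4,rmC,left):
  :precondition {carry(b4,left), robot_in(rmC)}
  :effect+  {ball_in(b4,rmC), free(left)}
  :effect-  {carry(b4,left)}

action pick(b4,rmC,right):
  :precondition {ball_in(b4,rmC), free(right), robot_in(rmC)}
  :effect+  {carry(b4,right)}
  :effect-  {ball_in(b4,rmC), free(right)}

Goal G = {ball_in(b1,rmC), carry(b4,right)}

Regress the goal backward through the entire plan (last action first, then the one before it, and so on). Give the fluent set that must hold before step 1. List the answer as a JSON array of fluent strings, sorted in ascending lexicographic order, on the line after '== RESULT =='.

Work backward from the goal:
  through step 3 (pick(b4,rmC,right)): drop {carry(b4,right)}, keep {ball_in(b1,rmC)}, require {ball_in(b4,rmC), free(right), robot_in(rmC)}
    → {ball_in(b1,rmC), ball_in(b4,rmC), free(right), robot_in(rmC)}
  through step 2 (drop(b4,rmC,left)): drop {ball_in(b4,rmC)}, keep {ball_in(b1,rmC), free(right), robot_in(rmC)}, require {carry(b4,left), robot_in(rmC)}
    → {ball_in(b1,rmC), carry(b4,left), free(right), robot_in(rmC)}
  through step 1 (drop(b1,rmC,right)): drop {ball_in(b1,rmC), free(right)}, keep {carry(b4,left), robot_in(rmC)}, require {carry(b1,right), robot_in(rmC)}
    → {carry(b1,right), carry(b4,left), robot_in(rmC)}

== RESULT ==
["carry(b1,right)", "carry(b4,left)", "robot_in(rmC)"]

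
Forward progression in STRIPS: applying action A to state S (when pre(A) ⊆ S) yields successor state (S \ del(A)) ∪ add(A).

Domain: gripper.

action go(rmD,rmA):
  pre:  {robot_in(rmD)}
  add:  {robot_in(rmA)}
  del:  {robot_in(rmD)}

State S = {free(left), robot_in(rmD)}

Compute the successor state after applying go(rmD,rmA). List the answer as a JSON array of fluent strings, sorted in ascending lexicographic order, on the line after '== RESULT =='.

Progress:
  pre ⊆ S: {robot_in(rmD)} ⊆ S  — applicable
  S \ del = {free(left)}
  ∪ add   = {free(left), robot_in(rmA)}

== RESULT ==
["free(left)", "robot_in(rmA)"]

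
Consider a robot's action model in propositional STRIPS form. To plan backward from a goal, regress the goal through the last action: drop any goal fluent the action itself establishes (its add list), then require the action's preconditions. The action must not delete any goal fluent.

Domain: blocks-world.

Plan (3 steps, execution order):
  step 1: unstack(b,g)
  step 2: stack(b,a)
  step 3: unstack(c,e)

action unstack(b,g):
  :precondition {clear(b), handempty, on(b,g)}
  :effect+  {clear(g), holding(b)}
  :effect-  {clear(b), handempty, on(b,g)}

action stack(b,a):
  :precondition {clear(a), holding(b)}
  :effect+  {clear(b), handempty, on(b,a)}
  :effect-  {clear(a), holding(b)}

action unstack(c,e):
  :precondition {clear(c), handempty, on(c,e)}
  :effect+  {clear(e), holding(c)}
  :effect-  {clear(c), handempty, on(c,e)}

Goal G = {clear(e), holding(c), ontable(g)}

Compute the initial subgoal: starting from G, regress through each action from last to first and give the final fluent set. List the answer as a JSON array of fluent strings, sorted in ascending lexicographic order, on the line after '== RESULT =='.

Regress step by step:
  through step 3 (unstack(c,e)): drop {clear(e), holding(c)}, keep {ontable(g)}, require {clear(c), handempty, on(c,e)}
    → {clear(c), handempty, on(c,e), ontable(g)}
  through step 2 (stack(b,a)): drop {handempty}, keep {clear(c), on(c,e), ontable(g)}, require {clear(a), holding(b)}
    → {clear(a), clear(c), holding(b), on(c,e), ontable(g)}
  through step 1 (unstack(b,g)): drop {holding(b)}, keep {clear(a), clear(c), on(c,e), ontable(g)}, require {clear(b), handempty, on(b,g)}
    → {clear(a), clear(b), clear(c), handempty, on(b,g), on(c,e), ontable(g)}

== RESULT ==
["clear(a)", "clear(b)", "clear(c)", "handempty", "on(b,g)", "on(c,e)", "ontable(g)"]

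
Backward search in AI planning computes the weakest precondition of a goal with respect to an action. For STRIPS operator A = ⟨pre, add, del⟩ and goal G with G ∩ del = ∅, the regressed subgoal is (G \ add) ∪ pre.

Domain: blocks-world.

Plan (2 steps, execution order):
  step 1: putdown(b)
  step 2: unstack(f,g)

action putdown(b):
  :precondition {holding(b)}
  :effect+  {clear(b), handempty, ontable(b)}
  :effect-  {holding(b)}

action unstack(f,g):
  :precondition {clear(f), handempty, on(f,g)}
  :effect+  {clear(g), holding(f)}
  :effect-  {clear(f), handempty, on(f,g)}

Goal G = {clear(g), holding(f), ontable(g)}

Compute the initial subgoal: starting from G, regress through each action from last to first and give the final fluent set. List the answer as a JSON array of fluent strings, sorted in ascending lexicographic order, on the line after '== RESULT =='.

Regress step by step:
  through step 2 (unstack(f,g)): drop {clear(g), holding(f)}, keep {ontable(g)}, require {clear(f), handempty, on(f,g)}
    → {clear(f), handempty, on(f,g), ontable(g)}
  through step 1 (putdown(b)): drop {handempty}, keep {clear(f), on(f,g), ontable(g)}, require {holding(b)}
    → {clear(f), holding(b), on(f,g), ontable(g)}

== RESULT ==
["clear(f)", "holding(b)", "on(f,g)", "ontable(g)"]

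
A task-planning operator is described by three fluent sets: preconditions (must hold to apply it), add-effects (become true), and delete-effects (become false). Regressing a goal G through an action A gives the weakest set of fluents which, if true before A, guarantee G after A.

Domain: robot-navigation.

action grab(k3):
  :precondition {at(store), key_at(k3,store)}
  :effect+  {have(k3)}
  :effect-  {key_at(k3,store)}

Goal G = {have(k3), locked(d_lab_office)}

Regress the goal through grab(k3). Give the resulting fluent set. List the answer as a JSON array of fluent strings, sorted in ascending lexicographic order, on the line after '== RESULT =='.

Regress:
  G ∩ del = {}  (empty — regression defined)
  G \ add = {have(k3), locked(d_lab_office)} \ {have(k3)} = {locked(d_lab_office)}
  ∪ pre   = {locked(d_lab_office)} ∪ {at(store), key_at(k3,store)}
          = {at(store), key_at(k3,store), locked(d_lab_office)}

== RESULT ==
["at(store)", "key_at(k3,store)", "locked(d_lab_office)"]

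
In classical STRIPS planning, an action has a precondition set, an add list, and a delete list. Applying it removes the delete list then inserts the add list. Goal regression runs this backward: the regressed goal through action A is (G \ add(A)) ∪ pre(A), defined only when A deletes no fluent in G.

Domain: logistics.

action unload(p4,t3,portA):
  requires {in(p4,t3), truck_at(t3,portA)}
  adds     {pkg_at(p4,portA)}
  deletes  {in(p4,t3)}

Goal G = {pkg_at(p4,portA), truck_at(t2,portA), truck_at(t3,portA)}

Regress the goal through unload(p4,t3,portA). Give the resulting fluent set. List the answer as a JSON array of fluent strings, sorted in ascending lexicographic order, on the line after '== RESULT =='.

Regress:
  G ∩ del = {}  (empty — regression defined)
  G \ add = {pkg_at(p4,portA), truck_at(t2,portA), truck_at(t3,portA)} \ {pkg_at(p4,portA)} = {truck_at(t2,portA), truck_at(t3,portA)}
  ∪ pre   = {truck_at(t2,portA), truck_at(t3,portA)} ∪ {in(p4,t3), truck_at(t3,portA)}
          = {in(p4,t3), truck_at(t2,portA), truck_at(t3,portA)}

== RESULT ==
["in(p4,t3)", "truck_at(t2,portA)", "truck_at(t3,portA)"]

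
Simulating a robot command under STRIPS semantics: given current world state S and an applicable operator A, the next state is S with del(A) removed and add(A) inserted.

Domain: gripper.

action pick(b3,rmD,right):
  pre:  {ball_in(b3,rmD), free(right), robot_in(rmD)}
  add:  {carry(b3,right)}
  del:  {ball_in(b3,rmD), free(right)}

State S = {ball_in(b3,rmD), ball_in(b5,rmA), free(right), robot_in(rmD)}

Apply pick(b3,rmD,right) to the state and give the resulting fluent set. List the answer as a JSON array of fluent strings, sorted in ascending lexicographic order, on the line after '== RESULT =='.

Compute (S \ del) ∪ add:
  pre ⊆ S: {ball_in(b3,rmD), free(right), robot_in(rmD)} ⊆ S  — applicable
  S \ del = {ball_in(b5,rmA), robot_in(rmD)}
  ∪ add   = {ball_in(b5,rmA), carry(b3,right), robot_in(rmD)}

== RESULT ==
["ball_in(b5,rmA)", "carry(b3,right)", "robot_in(rmD)"]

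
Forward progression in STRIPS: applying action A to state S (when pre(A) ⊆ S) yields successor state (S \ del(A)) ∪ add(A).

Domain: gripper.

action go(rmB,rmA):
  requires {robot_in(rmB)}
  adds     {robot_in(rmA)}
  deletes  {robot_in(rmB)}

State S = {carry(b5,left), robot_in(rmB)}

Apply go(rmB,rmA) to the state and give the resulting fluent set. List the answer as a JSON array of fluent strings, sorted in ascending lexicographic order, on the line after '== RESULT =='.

Progress:
  pre ⊆ S: {robot_in(rmB)} ⊆ S  — applicable
  S \ del = {carry(b5,left)}
  ∪ add   = {carry(b5,left), robot_in(rmA)}

== RESULT ==
["carry(b5,left)", "robot_in(rmA)"]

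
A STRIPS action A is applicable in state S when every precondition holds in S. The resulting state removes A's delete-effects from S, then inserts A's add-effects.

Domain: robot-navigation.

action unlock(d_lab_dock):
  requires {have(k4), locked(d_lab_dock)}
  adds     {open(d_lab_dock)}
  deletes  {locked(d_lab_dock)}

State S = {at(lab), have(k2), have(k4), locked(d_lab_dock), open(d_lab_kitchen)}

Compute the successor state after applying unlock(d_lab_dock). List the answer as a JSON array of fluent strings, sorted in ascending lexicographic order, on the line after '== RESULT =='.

Progress:
  pre ⊆ S: {have(k4), locked(d_lab_dock)} ⊆ S  — applicable
  S \ del = {at(lab), have(k2), have(k4), open(d_lab_kitchen)}
  ∪ add   = {at(lab), have(k2), have(k4), open(d_lab_dock), open(d_lab_kitchen)}

== RESULT ==
["at(lab)", "have(k2)", "have(k4)", "open(d_lab_dock)", "open(d_lab_kitchen)"]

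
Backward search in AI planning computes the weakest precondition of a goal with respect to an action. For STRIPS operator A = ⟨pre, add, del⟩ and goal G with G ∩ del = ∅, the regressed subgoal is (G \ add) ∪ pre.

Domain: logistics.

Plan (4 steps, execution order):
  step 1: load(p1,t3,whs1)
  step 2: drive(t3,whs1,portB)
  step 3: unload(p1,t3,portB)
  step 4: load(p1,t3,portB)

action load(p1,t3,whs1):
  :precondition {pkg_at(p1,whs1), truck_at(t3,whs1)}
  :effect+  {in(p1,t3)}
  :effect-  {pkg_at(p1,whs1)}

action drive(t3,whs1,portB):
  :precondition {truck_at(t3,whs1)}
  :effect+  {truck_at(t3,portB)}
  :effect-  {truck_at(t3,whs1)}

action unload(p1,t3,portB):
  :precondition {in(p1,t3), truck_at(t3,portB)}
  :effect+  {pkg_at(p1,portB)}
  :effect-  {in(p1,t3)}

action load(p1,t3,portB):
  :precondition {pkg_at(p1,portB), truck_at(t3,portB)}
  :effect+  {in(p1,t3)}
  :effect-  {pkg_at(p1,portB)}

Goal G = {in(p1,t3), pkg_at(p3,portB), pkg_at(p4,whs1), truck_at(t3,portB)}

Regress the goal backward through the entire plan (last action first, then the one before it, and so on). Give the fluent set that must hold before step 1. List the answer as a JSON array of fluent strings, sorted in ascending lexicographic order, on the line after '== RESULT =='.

Work backward from the goal:
  through step 4 (load(p1,t3,portB)): drop {in(p1,t3)}, keep {pkg_at(p3,portB), pkg_at(p4,whs1), truck_at(t3,portB)}, require {pkg_at(p1,portB), truck_at(t3,portB)}
    → {pkg_at(p1,portB), pkg_at(p3,portB), pkg_at(p4,whs1), truck_at(t3,portB)}
  through step 3 (unload(p1,t3,portB)): drop {pkg_at(p1,portB)}, keep {pkg_at(p3,portB), pkg_at(p4,whs1), truck_at(t3,portB)}, require {in(p1,t3), truck_at(t3,portB)}
    → {in(p1,t3), pkg_at(p3,portB), pkg_at(p4,whs1), truck_at(t3,portB)}
  through step 2 (drive(t3,whs1,portB)): drop {truck_at(t3,portB)}, keep {in(p1,t3), pkg_at(p3,portB), pkg_at(p4,whs1)}, require {truck_at(t3,whs1)}
    → {in(p1,t3), pkg_at(p3,portB), pkg_at(p4,whs1), truck_at(t3,whs1)}
  through step 1 (load(p1,t3,whs1)): drop {in(p1,t3)}, keep {pkg_at(p3,portB), pkg_at(p4,whs1), truck_at(t3,whs1)}, require {pkg_at(p1,whs1), truck_at(t3,whs1)}
    → {pkg_at(p1,whs1), pkg_at(p3,portB), pkg_at(p4,whs1), truck_at(t3,whs1)}

== RESULT ==
["pkg_at(p1,whs1)", "pkg_at(p3,portB)", "pkg_at(p4,whs1)", "truck_at(t3,whs1)"]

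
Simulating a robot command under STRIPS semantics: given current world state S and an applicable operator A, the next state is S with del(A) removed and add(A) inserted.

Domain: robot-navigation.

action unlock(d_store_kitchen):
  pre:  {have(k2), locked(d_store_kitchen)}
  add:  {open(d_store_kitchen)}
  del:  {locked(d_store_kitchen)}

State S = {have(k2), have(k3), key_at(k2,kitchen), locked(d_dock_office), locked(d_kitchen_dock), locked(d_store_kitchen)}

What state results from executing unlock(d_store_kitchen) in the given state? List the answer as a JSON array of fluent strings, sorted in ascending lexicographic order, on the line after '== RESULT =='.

Compute (S \ del) ∪ add:
  pre ⊆ S: {have(k2), locked(d_store_kitchen)} ⊆ S  — applicable
  S \ del = {have(k2), have(k3), key_at(k2,kitchen), locked(d_dock_office), locked(d_kitchen_dock)}
  ∪ add   = {have(k2), have(k3), key_at(k2,kitchen), locked(d_dock_office), locked(d_kitchen_dock), open(d_store_kitchen)}

== RESULT ==
["have(k2)", "have(k3)", "key_at(k2,kitchen)", "locked(d_dock_office)", "locked(d_kitchen_dock)", "open(d_store_kitchen)"]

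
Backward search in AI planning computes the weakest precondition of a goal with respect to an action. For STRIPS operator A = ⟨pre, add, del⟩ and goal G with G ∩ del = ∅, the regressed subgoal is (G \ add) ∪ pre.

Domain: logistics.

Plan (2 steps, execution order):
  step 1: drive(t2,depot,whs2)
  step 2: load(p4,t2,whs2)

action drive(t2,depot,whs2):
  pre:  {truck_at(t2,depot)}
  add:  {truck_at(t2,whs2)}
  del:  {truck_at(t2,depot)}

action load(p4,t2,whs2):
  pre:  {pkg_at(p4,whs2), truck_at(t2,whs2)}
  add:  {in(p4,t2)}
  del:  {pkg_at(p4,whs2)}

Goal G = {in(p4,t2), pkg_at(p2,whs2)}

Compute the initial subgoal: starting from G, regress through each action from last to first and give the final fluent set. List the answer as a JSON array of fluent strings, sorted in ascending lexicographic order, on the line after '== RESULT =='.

Work backward from the goal:
  through step 2 (load(p4,t2,whs2)): drop {in(p4,t2)}, keep {pkg_at(p2,whs2)}, require {pkg_at(p4,whs2), truck_at(t2,whs2)}
    → {pkg_at(p2,whs2), pkg_at(p4,whs2), truck_at(t2,whs2)}
  through step 1 (drive(t2,depot,whs2)): drop {truck_at(t2,whs2)}, keep {pkg_at(p2,whs2), pkg_at(p4,whs2)}, require {truck_at(t2,depot)}
    → {pkg_at(p2,whs2), pkg_at(p4,whs2), truck_at(t2,depot)}

== RESULT ==
["pkg_at(p2,whs2)", "pkg_at(p4,whs2)", "truck_at(t2,depot)"]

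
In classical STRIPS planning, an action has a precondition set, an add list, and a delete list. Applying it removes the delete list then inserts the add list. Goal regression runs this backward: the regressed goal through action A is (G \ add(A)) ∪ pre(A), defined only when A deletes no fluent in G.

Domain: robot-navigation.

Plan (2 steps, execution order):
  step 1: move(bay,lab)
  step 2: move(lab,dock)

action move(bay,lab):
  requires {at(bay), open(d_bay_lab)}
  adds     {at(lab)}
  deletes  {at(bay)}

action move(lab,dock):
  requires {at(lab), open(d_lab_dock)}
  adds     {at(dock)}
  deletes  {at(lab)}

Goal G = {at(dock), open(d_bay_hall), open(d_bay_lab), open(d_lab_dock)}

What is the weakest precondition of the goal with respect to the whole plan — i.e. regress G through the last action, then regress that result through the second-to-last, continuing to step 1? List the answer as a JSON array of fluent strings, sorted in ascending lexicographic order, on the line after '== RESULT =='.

Work backward from the goal:
  through step 2 (move(lab,dock)): drop {at(dock)}, keep {open(d_bay_hall), open(d_bay_lab), open(d_lab_dock)}, require {at(lab), open(d_lab_dock)}
    → {at(lab), open(d_bay_hall), open(d_bay_lab), open(d_lab_dock)}
  through step 1 (move(bay,lab)): drop {at(lab)}, keep {open(d_bay_hall), open(d_bay_lab), open(d_lab_dock)}, require {at(bay), open(d_bay_lab)}
    → {at(bay), open(d_bay_hall), open(d_bay_lab), open(d_lab_dock)}

== RESULT ==
["at(bay)", "open(d_bay_hall)", "open(d_bay_lab)", "open(d_lab_dock)"]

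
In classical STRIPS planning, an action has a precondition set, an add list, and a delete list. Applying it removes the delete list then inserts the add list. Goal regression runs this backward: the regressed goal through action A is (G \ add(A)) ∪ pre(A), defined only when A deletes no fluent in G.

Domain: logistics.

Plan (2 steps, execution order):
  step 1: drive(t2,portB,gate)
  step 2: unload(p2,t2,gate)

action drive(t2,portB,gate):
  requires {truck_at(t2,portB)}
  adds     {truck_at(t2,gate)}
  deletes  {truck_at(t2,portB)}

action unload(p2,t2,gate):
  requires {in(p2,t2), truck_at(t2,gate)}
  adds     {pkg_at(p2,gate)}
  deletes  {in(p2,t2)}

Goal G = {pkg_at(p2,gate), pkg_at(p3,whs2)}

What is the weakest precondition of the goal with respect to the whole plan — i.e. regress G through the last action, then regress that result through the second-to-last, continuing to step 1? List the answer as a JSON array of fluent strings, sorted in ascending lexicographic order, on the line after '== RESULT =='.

Regress step by step:
  through step 2 (unload(p2,t2,gate)): drop {pkg_at(p2,gate)}, keep {pkg_at(p3,whs2)}, require {in(p2,t2), truck_at(t2,gate)}
    → {in(p2,t2), pkg_at(p3,whs2), truck_at(t2,gate)}
  through step 1 (drive(t2,portB,gate)): drop {truck_at(t2,gate)}, keep {in(p2,t2), pkg_at(p3,whs2)}, require {truck_at(t2,portB)}
    → {in(p2,t2), pkg_at(p3,whs2), truck_at(t2,portB)}

== RESULT ==
["in(p2,t2)", "pkg_at(p3,whs2)", "truck_at(t2,portB)"]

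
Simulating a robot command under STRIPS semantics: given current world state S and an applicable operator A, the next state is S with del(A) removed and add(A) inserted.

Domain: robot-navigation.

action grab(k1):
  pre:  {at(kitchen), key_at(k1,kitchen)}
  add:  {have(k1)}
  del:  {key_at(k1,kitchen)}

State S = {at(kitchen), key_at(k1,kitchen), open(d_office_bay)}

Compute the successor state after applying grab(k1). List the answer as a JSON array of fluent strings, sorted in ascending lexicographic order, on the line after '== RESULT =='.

Compute (S \ del) ∪ add:
  pre ⊆ S: {at(kitchen), key_at(k1,kitchen)} ⊆ S  — applicable
  S \ del = {at(kitchen), open(d_office_bay)}
  ∪ add   = {at(kitchen), have(k1), open(d_office_bay)}

== RESULT ==
["at(kitchen)", "have(k1)", "open(d_office_bay)"]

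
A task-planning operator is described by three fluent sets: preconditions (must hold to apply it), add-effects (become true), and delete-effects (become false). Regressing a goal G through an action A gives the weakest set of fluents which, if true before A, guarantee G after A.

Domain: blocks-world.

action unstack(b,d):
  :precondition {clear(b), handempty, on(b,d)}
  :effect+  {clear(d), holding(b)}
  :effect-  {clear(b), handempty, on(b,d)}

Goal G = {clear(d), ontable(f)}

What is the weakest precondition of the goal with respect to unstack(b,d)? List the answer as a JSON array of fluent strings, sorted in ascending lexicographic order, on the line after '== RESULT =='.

Regress:
  G ∩ del = {}  (empty — regression defined)
  G \ add = {clear(d), ontable(f)} \ {clear(d), holding(b)} = {ontable(f)}
  ∪ pre   = {ontable(f)} ∪ {clear(b), handempty, on(b,d)}
          = {clear(b), handempty, on(b,d), ontable(f)}

== RESULT ==
["clear(b)", "handempty", "on(b,d)", "ontable(f)"]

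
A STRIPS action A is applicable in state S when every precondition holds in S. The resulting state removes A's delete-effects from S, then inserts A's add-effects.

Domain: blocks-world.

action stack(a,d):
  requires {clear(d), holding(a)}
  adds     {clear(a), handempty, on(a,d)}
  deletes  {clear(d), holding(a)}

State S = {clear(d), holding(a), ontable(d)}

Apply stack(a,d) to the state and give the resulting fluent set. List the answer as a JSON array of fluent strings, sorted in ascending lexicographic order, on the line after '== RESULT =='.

Progress:
  pre ⊆ S: {clear(d), holding(a)} ⊆ S  — applicable
  S \ del = {ontable(d)}
  ∪ add   = {clear(a), handempty, on(a,d), ontable(d)}

== RESULT ==
["clear(a)", "handempty", "on(a,d)", "ontable(d)"]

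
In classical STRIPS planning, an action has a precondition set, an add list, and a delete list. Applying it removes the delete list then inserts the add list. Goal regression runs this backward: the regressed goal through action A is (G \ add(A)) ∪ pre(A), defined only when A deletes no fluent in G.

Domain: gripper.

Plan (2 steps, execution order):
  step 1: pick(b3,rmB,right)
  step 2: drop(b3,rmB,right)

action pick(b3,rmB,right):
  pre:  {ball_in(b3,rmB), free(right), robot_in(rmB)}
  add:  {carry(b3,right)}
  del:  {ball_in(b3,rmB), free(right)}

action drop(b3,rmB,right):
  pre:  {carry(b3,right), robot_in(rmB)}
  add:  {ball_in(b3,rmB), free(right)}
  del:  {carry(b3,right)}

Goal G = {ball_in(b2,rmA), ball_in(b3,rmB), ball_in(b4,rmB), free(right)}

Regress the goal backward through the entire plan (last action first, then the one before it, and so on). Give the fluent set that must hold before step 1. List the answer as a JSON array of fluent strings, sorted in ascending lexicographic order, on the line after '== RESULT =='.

Work backward from the goal:
  through step 2 (drop(b3,rmB,right)): drop {ball_in(b3,rmB), free(right)}, keep {ball_in(b2,rmA), ball_in(b4,rmB)}, require {carry(b3,right), robot_in(rmB)}
    → {ball_in(b2,rmA), ball_in(b4,rmB), carry(b3,right), robot_in(rmB)}
  through step 1 (pick(b3,rmB,right)): drop {carry(b3,right)}, keep {ball_in(b2,rmA), ball_in(b4,rmB), robot_in(rmB)}, require {ball_in(b3,rmB), free(right), robot_in(rmB)}
    → {ball_in(b2,rmA), ball_in(b3,rmB), ball_in(b4,rmB), free(right), robot_in(rmB)}

== RESULT ==
["ball_in(b2,rmA)", "ball_in(b3,rmB)", "ball_in(b4,rmB)", "free(right)", "robot_in(rmB)"]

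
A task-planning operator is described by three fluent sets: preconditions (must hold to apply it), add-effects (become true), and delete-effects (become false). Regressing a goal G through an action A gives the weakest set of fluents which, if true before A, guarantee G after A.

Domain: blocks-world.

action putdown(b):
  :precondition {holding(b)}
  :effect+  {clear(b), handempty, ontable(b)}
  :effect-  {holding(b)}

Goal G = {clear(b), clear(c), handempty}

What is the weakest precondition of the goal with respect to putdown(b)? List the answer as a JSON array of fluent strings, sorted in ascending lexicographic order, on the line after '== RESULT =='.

Compute (G \ add) ∪ pre:
  G ∩ del = {}  (empty — regression defined)
  G \ add = {clear(b), clear(c), handempty} \ {clear(b), handempty, ontable(b)} = {clear(c)}
  ∪ pre   = {clear(c)} ∪ {holding(b)}
          = {clear(c), holding(b)}

== RESULT ==
["clear(c)", "holding(b)"]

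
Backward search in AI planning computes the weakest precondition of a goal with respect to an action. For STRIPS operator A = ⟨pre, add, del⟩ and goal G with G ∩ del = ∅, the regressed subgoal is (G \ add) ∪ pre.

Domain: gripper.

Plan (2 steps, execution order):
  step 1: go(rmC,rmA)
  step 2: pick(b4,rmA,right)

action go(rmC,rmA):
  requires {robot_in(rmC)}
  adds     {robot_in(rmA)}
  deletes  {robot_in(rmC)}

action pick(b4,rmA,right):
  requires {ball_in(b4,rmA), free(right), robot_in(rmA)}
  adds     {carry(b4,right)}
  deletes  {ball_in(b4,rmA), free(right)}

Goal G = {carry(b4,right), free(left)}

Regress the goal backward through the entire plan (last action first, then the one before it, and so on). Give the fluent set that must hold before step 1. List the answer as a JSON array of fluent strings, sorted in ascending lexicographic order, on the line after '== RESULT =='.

Regress step by step:
  through step 2 (pick(b4,rmA,right)): drop {carry(b4,right)}, keep {free(left)}, require {ball_in(b4,rmA), free(right), robot_in(rmA)}
    → {ball_in(b4,rmA), free(left), free(right), robot_in(rmA)}
  through step 1 (go(rmC,rmA)): drop {robot_in(rmA)}, keep {ball_in(b4,rmA), free(left), free(right)}, require {robot_in(rmC)}
    → {ball_in(b4,rmA), free(left), free(right), robot_in(rmC)}

== RESULT ==
["ball_in(b4,rmA)", "free(left)", "free(right)", "robot_in(rmC)"]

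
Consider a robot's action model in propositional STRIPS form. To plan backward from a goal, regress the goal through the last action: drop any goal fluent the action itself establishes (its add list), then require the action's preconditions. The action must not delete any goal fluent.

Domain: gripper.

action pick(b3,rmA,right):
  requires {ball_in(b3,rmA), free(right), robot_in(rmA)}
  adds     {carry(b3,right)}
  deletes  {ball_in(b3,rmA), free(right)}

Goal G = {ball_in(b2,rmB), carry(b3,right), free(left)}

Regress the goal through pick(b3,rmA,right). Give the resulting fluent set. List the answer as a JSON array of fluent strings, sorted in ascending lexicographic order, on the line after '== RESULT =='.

Compute (G \ add) ∪ pre:
  G ∩ del = {}  (empty — regression defined)
  G \ add = {ball_in(b2,rmB), carry(b3,right), free(left)} \ {carry(b3,right)} = {ball_in(b2,rmB), free(left)}
  ∪ pre   = {ball_in(b2,rmB), free(left)} ∪ {ball_in(b3,rmA), free(right), robot_in(rmA)}
          = {ball_in(b2,rmB), ball_in(b3,rmA), free(left), free(right), robot_in(rmA)}

== RESULT ==
["ball_in(b2,rmB)", "ball_in(b3,rmA)", "free(left)", "free(right)", "robot_in(rmA)"]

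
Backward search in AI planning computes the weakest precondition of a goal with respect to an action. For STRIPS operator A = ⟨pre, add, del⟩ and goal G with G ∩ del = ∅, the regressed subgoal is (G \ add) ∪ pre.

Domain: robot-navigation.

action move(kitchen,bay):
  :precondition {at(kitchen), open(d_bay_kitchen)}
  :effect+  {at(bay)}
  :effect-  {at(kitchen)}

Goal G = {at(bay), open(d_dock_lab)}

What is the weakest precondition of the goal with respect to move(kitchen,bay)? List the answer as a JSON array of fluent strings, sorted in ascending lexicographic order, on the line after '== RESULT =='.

Compute (G \ add) ∪ pre:
  G ∩ del = {}  (empty — regression defined)
  G \ add = {at(bay), open(d_dock_lab)} \ {at(bay)} = {open(d_dock_lab)}
  ∪ pre   = {open(d_dock_lab)} ∪ {at(kitchen), open(d_bay_kitchen)}
          = {at(kitchen), open(d_bay_kitchen), open(d_dock_lab)}

== RESULT ==
["at(kitchen)", "open(d_bay_kitchen)", "open(d_dock_lab)"]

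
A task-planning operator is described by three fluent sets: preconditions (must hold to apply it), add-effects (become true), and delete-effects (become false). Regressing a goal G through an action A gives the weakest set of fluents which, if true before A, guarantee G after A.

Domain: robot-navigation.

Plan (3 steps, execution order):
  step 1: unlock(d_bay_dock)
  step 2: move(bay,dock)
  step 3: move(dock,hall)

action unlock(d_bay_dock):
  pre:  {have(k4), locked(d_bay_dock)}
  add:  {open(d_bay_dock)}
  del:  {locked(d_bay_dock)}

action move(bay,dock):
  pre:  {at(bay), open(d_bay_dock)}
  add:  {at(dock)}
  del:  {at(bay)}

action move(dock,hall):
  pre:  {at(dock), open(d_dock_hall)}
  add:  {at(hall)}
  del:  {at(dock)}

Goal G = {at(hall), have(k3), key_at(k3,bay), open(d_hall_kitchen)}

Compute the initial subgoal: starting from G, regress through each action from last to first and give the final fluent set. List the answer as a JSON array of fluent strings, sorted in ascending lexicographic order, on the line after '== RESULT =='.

Regress step by step:
  through step 3 (move(dock,hall)): drop {at(hall)}, keep {have(k3), key_at(k3,bay), open(d_hall_kitchen)}, require {at(dock), open(d_dock_hall)}
    → {at(dock), have(k3), key_at(k3,bay), open(d_dock_hall), open(d_hall_kitchen)}
  through step 2 (move(bay,dock)): drop {at(dock)}, keep {have(k3), key_at(k3,bay), open(d_dock_hall), open(d_hall_kitchen)}, require {at(bay), open(d_bay_dock)}
    → {at(bay), have(k3), key_at(k3,bay), open(d_bay_dock), open(d_dock_hall), open(d_hall_kitchen)}
  through step 1 (unlock(d_bay_dock)): drop {open(d_bay_dock)}, keep {at(bay), have(k3), key_at(k3,bay), open(d_dock_hall), open(d_hall_kitchen)}, require {have(k4), locked(d_bay_dock)}
    → {at(bay), have(k3), have(k4), key_at(k3,bay), locked(d_bay_dock), open(d_dock_hall), open(d_hall_kitchen)}

== RESULT ==
["at(bay)", "have(k3)", "have(k4)", "key_at(k3,bay)", "locked(d_bay_dock)", "open(d_dock_hall)", "open(d_hall_kitchen)"]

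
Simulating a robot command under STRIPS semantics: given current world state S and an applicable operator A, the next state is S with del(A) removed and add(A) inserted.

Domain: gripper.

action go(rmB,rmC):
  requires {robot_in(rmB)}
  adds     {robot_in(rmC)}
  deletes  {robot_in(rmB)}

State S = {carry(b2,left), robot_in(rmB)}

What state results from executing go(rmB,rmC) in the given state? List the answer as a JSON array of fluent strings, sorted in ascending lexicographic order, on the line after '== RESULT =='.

Progress:
  pre ⊆ S: {robot_in(rmB)} ⊆ S  — applicable
  S \ del = {carry(b2,left)}
  ∪ add   = {carry(b2,left), robot_in(rmC)}

== RESULT ==
["carry(b2,left)", "robot_in(rmC)"]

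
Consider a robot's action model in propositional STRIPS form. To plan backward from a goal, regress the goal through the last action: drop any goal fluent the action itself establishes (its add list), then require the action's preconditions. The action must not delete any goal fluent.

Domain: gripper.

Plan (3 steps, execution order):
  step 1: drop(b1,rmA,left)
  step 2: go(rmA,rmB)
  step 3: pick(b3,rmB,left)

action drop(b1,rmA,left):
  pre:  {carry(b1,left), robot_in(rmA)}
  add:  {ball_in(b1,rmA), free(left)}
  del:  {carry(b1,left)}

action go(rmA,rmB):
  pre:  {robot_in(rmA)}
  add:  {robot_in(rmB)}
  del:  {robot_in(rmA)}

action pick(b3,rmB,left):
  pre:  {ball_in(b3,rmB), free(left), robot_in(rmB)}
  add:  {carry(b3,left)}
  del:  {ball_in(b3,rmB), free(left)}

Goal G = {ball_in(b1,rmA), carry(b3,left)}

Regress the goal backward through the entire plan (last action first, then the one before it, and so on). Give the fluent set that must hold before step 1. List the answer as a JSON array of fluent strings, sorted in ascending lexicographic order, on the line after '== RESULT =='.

Regress step by step:
  through step 3 (pick(b3,rmB,left)): drop {carry(b3,left)}, keep {ball_in(b1,rmA)}, require {ball_in(b3,rmB), free(left), robot_in(rmB)}
    → {ball_in(b1,rmA), ball_in(b3,rmB), free(left), robot_in(rmB)}
  through step 2 (go(rmA,rmB)): drop {robot_in(rmB)}, keep {ball_in(b1,rmA), ball_in(b3,rmB), free(left)}, require {robot_in(rmA)}
    → {ball_in(b1,rmA), ball_in(b3,rmB), free(left), robot_in(rmA)}
  through step 1 (drop(b1,rmA,left)): drop {ball_in(b1,rmA), free(left)}, keep {ball_in(b3,rmB), robot_in(rmA)}, require {carry(b1,left), robot_in(rmA)}
    → {ball_in(b3,rmB), carry(b1,left), robot_in(rmA)}

== RESULT ==
["ball_in(b3,rmB)", "carry(b1,left)", "robot_in(rmA)"]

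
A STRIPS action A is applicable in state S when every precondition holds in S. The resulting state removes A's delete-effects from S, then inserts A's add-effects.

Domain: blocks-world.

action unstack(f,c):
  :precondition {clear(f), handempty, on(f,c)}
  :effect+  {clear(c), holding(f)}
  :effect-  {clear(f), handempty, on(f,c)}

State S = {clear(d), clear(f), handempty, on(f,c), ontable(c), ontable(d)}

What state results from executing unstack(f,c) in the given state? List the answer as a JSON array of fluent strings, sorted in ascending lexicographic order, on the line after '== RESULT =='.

Progress:
  pre ⊆ S: {clear(f), handempty, on(f,c)} ⊆ S  — applicable
  S \ del = {clear(d), ontable(c), ontable(d)}
  ∪ add   = {clear(c), clear(d), holding(f), ontable(c), ontable(d)}

== RESULT ==
["clear(c)", "clear(d)", "holding(f)", "ontable(c)", "ontable(d)"]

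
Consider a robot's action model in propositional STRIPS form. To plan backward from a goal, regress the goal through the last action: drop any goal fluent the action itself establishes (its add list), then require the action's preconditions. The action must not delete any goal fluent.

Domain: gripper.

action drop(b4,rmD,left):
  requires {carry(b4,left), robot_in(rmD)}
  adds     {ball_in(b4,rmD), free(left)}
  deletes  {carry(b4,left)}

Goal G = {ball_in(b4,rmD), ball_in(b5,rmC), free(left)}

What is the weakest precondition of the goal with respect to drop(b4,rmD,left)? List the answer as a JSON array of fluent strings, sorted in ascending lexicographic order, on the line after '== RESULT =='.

Regress:
  G ∩ del = {}  (empty — regression defined)
  G \ add = {ball_in(b4,rmD), ball_in(b5,rmC), free(left)} \ {ball_in(b4,rmD), free(left)} = {ball_in(b5,rmC)}
  ∪ pre   = {ball_in(b5,rmC)} ∪ {carry(b4,left), robot_in(rmD)}
          = {ball_in(b5,rmC), carry(b4,left), robot_in(rmD)}

== RESULT ==
["ball_in(b5,rmC)", "carry(b4,left)", "robot_in(rmD)"]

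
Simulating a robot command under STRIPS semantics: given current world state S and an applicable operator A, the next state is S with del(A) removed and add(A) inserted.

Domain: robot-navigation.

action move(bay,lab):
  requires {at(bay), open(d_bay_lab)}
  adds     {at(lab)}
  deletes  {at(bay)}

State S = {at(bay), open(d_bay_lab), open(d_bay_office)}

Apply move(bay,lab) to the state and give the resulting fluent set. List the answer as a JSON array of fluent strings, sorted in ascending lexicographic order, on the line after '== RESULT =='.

Progress:
  pre ⊆ S: {at(bay), open(d_bay_lab)} ⊆ S  — applicable
  S \ del = {open(d_bay_lab), open(d_bay_office)}
  ∪ add   = {at(lab), open(d_bay_lab), open(d_bay_office)}

== RESULT ==
["at(lab)", "open(d_bay_lab)", "open(d_bay_office)"]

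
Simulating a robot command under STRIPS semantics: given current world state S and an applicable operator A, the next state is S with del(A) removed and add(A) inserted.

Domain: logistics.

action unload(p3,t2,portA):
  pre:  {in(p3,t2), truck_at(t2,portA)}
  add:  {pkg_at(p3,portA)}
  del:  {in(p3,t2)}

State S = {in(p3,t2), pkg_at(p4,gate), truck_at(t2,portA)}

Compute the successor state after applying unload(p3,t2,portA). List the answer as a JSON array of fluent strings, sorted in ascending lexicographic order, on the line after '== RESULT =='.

Progress:
  pre ⊆ S: {in(p3,t2), truck_at(t2,portA)} ⊆ S  — applicable
  S \ del = {pkg_at(p4,gate), truck_at(t2,portA)}
  ∪ add   = {pkg_at(p3,portA), pkg_at(p4,gate), truck_at(t2,portA)}

== RESULT ==
["pkg_at(p3,portA)", "pkg_at(p4,gate)", "truck_at(t2,portA)"]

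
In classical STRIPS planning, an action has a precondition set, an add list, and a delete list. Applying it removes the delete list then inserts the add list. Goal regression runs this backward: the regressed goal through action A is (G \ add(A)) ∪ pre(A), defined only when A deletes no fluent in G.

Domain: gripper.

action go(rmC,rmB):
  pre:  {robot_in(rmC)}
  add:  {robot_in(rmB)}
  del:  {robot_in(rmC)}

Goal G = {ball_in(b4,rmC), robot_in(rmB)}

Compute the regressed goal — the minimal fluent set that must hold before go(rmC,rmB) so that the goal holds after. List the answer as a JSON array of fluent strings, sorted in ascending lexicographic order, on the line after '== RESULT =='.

Compute (G \ add) ∪ pre:
  G ∩ del = {}  (empty — regression defined)
  G \ add = {ball_in(b4,rmC), robot_in(rmB)} \ {robot_in(rmB)} = {ball_in(b4,rmC)}
  ∪ pre   = {ball_in(b4,rmC)} ∪ {robot_in(rmC)}
          = {ball_in(b4,rmC), robot_in(rmC)}

== RESULT ==
["ball_in(b4,rmC)", "robot_in(rmC)"]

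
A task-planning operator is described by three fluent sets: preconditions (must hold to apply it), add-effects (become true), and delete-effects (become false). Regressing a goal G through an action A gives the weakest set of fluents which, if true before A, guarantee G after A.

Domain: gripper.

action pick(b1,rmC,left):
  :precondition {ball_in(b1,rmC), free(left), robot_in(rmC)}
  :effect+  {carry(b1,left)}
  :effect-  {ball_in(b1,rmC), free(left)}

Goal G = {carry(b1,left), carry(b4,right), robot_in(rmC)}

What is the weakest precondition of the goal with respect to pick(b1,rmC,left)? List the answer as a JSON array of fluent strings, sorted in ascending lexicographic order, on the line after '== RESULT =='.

Compute (G \ add) ∪ pre:
  G ∩ del = {}  (empty — regression defined)
  G \ add = {carry(b1,left), carry(b4,right), robot_in(rmC)} \ {carry(b1,left)} = {carry(b4,right), robot_in(rmC)}
  ∪ pre   = {carry(b4,right), robot_in(rmC)} ∪ {ball_in(b1,rmC), free(left), robot_in(rmC)}
          = {ball_in(b1,rmC), carry(b4,right), free(left), robot_in(rmC)}

== RESULT ==
["ball_in(b1,rmC)", "carry(b4,right)", "free(left)", "robot_in(rmC)"]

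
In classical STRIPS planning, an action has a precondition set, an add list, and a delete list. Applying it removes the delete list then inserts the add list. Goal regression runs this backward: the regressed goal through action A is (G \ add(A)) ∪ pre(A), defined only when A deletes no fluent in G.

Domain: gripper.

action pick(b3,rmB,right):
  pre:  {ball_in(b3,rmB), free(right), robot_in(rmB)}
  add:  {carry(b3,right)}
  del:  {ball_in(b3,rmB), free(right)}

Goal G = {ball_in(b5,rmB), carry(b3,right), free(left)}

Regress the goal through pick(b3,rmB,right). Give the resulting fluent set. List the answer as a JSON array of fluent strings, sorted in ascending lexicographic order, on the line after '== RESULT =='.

Regress:
  G ∩ del = {}  (empty — regression defined)
  G \ add = {ball_in(b5,rmB), carry(b3,right), free(left)} \ {carry(b3,right)} = {ball_in(b5,rmB), free(left)}
  ∪ pre   = {ball_in(b5,rmB), free(left)} ∪ {ball_in(b3,rmB), free(right), robot_in(rmB)}
          = {ball_in(b3,rmB), ball_in(b5,rmB), free(left), free(right), robot_in(rmB)}

== RESULT ==
["ball_in(b3,rmB)", "ball_in(b5,rmB)", "free(left)", "free(right)", "robot_in(rmB)"]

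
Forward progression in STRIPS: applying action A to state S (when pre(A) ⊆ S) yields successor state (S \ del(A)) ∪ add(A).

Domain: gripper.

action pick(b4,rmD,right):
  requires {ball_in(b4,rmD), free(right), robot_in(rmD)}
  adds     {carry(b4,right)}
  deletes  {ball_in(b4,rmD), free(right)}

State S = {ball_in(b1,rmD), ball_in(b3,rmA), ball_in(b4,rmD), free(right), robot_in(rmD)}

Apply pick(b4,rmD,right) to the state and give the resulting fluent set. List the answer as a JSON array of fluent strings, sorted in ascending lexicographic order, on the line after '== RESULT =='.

Compute (S \ del) ∪ add:
  pre ⊆ S: {ball_in(b4,rmD), free(right), robot_in(rmD)} ⊆ S  — applicable
  S \ del = {ball_in(b1,rmD), ball_in(b3,rmA), robot_in(rmD)}
  ∪ add   = {ball_in(b1,rmD), ball_in(b3,rmA), carry(b4,right), robot_in(rmD)}

== RESULT ==
["ball_in(b1,rmD)", "ball_in(b3,rmA)", "carry(b4,right)", "robot_in(rmD)"]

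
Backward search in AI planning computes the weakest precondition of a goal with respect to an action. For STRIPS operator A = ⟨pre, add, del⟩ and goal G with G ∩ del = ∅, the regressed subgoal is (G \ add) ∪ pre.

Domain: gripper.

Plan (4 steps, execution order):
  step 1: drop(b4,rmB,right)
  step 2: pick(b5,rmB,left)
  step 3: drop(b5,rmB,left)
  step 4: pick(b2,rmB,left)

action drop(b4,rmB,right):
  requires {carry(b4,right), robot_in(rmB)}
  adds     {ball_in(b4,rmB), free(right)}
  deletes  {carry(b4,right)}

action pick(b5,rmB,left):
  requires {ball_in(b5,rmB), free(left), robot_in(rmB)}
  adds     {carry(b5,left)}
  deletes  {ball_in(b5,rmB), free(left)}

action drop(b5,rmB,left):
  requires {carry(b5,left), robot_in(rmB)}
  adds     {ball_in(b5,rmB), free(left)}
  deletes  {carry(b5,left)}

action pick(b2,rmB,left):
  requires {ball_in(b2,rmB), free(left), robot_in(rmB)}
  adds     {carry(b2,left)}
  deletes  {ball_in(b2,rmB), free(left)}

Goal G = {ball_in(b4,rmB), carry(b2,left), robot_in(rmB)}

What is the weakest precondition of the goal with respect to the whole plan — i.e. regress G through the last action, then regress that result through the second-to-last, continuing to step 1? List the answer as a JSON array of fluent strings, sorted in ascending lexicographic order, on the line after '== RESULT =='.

Regress step by step:
  through step 4 (pick(b2,rmB,left)): drop {carry(b2,left)}, keep {ball_in(b4,rmB), robot_in(rmB)}, require {ball_in(b2,rmB), free(left), robot_in(rmB)}
    → {ball_in(b2,rmB), ball_in(b4,rmB), free(left), robot_in(rmB)}
  through step 3 (drop(b5,rmB,left)): drop {free(left)}, keep {ball_in(b2,rmB), ball_in(b4,rmB), robot_in(rmB)}, require {carry(b5,left), robot_in(rmB)}
    → {ball_in(b2,rmB), ball_in(b4,rmB), carry(b5,left), robot_in(rmB)}
  through step 2 (pick(b5,rmB,left)): drop {carry(b5,left)}, keep {ball_in(b2,rmB), ball_in(b4,rmB), robot_in(rmB)}, require {ball_in(b5,rmB), free(left), robot_in(rmB)}
    → {ball_in(b2,rmB), ball_in(b4,rmB), ball_in(b5,rmB), free(left), robot_in(rmB)}
  through step 1 (drop(b4,rmB,right)): drop {ball_in(b4,rmB)}, keep {ball_in(b2,rmB), ball_in(b5,rmB), free(left), robot_in(rmB)}, require {carry(b4,right), robot_in(rmB)}
    → {ball_in(b2,rmB), ball_in(b5,rmB), carry(b4,right), free(left), robot_in(rmB)}

== RESULT ==
["ball_in(b2,rmB)", "ball_in(b5,rmB)", "carry(b4,right)", "free(left)", "robot_in(rmB)"]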